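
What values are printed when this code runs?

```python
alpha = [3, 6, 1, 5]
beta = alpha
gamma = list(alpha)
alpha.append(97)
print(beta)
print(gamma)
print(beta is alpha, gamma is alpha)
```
[3, 6, 1, 5, 97]
[3, 6, 1, 5]
True False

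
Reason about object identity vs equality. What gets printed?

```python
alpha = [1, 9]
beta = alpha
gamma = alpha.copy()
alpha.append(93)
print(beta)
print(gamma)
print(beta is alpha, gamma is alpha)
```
[1, 9, 93]
[1, 9]
True False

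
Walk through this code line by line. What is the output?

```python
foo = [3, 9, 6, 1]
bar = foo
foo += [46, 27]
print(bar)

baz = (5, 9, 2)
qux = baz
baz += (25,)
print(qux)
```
[3, 9, 6, 1, 46, 27]
(5, 9, 2)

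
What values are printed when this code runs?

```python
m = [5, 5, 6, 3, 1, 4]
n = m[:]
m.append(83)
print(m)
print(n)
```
[5, 5, 6, 3, 1, 4, 83]
[5, 5, 6, 3, 1, 4]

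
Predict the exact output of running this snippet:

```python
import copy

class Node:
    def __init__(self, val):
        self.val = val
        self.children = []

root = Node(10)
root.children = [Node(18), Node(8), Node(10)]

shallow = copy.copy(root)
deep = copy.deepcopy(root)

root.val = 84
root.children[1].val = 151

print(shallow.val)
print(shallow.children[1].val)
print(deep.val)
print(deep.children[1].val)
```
10
151
10
8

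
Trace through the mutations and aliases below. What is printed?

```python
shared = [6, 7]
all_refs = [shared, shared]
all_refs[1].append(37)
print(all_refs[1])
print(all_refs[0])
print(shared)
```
[6, 7, 37]
[6, 7, 37]
[6, 7, 37]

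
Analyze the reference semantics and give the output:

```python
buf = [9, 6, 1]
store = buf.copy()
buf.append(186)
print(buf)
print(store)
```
[9, 6, 1, 186]
[9, 6, 1]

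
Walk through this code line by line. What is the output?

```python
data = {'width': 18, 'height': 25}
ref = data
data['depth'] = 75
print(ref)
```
{'width': 18, 'height': 25, 'depth': 75}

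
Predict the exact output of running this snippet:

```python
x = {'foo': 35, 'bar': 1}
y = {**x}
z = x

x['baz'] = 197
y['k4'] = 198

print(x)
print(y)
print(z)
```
{'foo': 35, 'bar': 1, 'baz': 197}
{'foo': 35, 'bar': 1, 'k4': 198}
{'foo': 35, 'bar': 1, 'baz': 197}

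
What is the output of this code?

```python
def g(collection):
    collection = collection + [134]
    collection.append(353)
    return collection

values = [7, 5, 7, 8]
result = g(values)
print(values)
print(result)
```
[7, 5, 7, 8]
[7, 5, 7, 8, 134, 353]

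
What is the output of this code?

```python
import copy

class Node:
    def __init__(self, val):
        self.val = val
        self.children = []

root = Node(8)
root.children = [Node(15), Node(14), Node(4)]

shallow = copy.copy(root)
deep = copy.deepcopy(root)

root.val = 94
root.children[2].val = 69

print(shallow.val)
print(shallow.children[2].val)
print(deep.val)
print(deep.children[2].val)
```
8
69
8
4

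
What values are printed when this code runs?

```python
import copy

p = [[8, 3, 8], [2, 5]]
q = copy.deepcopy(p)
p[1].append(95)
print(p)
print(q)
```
[[8, 3, 8], [2, 5, 95]]
[[8, 3, 8], [2, 5]]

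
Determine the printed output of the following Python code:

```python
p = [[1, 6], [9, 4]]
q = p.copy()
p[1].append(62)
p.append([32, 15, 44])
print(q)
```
[[1, 6], [9, 4, 62]]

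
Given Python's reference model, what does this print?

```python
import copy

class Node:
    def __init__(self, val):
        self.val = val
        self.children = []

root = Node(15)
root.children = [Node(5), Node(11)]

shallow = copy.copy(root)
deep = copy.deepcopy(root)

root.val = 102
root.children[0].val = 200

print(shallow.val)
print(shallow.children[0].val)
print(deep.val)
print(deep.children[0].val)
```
15
200
15
5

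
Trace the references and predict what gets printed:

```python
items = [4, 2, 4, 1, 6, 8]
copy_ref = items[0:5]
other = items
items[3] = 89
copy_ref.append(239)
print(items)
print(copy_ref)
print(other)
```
[4, 2, 4, 89, 6, 8]
[4, 2, 4, 1, 6, 239]
[4, 2, 4, 89, 6, 8]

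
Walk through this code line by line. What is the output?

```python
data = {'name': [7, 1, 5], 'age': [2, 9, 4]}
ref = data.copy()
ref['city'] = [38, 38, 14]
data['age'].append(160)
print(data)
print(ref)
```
{'name': [7, 1, 5], 'age': [2, 9, 4, 160]}
{'name': [7, 1, 5], 'age': [2, 9, 4, 160], 'city': [38, 38, 14]}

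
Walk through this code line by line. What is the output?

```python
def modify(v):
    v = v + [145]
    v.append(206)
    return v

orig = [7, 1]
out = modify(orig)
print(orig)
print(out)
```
[7, 1]
[7, 1, 145, 206]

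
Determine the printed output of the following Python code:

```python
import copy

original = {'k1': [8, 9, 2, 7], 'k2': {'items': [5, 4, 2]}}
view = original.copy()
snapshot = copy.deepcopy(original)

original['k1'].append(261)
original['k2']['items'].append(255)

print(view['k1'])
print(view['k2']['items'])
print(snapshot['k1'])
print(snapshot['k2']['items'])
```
[8, 9, 2, 7, 261]
[5, 4, 2, 255]
[8, 9, 2, 7]
[5, 4, 2]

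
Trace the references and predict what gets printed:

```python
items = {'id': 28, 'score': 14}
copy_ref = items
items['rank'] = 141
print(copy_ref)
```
{'id': 28, 'score': 14, 'rank': 141}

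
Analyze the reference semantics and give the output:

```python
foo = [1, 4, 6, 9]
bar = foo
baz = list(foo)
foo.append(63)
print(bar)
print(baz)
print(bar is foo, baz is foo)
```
[1, 4, 6, 9, 63]
[1, 4, 6, 9]
True False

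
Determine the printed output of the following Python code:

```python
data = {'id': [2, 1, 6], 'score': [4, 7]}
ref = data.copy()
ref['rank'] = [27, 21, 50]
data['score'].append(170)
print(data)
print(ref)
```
{'id': [2, 1, 6], 'score': [4, 7, 170]}
{'id': [2, 1, 6], 'score': [4, 7, 170], 'rank': [27, 21, 50]}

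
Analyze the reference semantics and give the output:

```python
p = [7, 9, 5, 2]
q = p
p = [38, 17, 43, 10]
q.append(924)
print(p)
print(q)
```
[38, 17, 43, 10]
[7, 9, 5, 2, 924]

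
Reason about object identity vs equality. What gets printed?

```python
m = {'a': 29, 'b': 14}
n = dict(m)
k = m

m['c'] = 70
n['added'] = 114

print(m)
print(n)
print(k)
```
{'a': 29, 'b': 14, 'c': 70}
{'a': 29, 'b': 14, 'added': 114}
{'a': 29, 'b': 14, 'c': 70}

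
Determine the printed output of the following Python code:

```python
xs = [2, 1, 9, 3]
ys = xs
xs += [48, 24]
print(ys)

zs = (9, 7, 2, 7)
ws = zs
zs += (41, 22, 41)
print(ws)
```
[2, 1, 9, 3, 48, 24]
(9, 7, 2, 7)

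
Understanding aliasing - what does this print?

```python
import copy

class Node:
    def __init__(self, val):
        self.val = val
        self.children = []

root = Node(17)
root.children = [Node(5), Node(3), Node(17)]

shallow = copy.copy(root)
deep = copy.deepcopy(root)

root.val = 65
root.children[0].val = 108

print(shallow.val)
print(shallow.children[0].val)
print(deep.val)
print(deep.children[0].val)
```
17
108
17
5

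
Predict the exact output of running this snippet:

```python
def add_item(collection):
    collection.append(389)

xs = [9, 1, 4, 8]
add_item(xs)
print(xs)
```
[9, 1, 4, 8, 389]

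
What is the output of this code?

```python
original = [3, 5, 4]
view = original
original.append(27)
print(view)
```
[3, 5, 4, 27]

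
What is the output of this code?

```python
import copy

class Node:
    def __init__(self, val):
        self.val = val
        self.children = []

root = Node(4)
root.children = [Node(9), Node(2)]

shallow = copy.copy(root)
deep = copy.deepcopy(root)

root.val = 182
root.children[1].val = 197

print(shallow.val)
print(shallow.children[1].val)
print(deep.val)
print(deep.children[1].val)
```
4
197
4
2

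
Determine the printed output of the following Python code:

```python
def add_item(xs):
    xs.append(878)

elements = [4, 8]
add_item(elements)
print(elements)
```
[4, 8, 878]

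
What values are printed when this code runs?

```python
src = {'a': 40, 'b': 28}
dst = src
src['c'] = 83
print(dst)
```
{'a': 40, 'b': 28, 'c': 83}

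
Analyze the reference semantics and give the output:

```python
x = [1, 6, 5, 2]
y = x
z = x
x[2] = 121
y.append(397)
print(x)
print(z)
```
[1, 6, 121, 2, 397]
[1, 6, 121, 2, 397]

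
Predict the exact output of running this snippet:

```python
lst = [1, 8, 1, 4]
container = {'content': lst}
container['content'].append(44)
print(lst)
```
[1, 8, 1, 4, 44]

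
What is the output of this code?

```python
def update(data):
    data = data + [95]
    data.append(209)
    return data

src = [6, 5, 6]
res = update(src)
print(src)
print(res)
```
[6, 5, 6]
[6, 5, 6, 95, 209]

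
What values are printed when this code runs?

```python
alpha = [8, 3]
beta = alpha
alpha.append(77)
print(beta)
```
[8, 3, 77]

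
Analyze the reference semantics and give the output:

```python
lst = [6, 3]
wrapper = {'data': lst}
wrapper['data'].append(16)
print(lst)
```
[6, 3, 16]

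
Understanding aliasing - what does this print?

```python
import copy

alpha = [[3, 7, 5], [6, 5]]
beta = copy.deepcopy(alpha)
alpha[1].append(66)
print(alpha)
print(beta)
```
[[3, 7, 5], [6, 5, 66]]
[[3, 7, 5], [6, 5]]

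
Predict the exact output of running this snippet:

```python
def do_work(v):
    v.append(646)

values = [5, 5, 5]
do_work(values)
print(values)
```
[5, 5, 5, 646]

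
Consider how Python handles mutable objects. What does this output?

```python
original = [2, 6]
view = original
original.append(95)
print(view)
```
[2, 6, 95]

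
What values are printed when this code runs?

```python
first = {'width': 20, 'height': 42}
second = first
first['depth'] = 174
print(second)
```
{'width': 20, 'height': 42, 'depth': 174}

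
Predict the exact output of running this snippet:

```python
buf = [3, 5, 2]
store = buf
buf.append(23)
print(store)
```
[3, 5, 2, 23]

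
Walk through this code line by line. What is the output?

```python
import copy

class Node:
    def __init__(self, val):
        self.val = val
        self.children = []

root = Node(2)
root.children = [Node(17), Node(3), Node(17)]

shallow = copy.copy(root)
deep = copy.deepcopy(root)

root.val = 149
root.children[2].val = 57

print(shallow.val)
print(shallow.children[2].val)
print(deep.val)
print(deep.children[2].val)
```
2
57
2
17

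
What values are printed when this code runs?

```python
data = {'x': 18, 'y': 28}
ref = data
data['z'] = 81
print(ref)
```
{'x': 18, 'y': 28, 'z': 81}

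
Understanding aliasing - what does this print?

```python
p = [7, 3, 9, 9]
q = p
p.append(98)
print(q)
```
[7, 3, 9, 9, 98]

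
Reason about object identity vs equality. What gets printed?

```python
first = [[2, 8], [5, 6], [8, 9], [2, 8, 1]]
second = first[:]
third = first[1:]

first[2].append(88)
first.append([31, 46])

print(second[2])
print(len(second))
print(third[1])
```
[8, 9, 88]
4
[8, 9, 88]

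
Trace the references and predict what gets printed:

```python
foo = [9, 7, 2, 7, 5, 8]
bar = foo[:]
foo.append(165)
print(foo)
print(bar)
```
[9, 7, 2, 7, 5, 8, 165]
[9, 7, 2, 7, 5, 8]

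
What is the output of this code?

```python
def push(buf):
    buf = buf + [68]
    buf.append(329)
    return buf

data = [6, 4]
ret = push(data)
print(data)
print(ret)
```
[6, 4]
[6, 4, 68, 329]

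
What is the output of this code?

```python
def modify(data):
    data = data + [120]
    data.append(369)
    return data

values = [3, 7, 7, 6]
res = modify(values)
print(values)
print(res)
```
[3, 7, 7, 6]
[3, 7, 7, 6, 120, 369]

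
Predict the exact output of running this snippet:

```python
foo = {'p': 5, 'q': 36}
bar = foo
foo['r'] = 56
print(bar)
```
{'p': 5, 'q': 36, 'r': 56}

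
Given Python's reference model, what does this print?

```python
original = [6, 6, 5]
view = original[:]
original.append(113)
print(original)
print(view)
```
[6, 6, 5, 113]
[6, 6, 5]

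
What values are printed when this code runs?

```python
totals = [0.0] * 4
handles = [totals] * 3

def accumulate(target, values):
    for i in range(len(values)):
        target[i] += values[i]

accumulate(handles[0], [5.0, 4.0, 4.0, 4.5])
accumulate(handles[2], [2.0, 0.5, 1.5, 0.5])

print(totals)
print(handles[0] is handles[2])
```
[7.0, 4.5, 5.5, 5.0]
True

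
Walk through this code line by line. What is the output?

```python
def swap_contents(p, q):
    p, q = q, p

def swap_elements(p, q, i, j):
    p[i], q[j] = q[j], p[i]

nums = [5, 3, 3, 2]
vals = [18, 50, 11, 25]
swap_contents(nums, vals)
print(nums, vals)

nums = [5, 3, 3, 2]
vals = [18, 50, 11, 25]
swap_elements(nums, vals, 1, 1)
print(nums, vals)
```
[5, 3, 3, 2] [18, 50, 11, 25]
[5, 50, 3, 2] [18, 3, 11, 25]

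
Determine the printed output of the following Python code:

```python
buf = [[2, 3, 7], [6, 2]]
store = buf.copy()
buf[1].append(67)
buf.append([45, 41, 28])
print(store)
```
[[2, 3, 7], [6, 2, 67]]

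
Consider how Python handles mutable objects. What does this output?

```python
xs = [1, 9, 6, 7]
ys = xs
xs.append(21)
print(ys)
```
[1, 9, 6, 7, 21]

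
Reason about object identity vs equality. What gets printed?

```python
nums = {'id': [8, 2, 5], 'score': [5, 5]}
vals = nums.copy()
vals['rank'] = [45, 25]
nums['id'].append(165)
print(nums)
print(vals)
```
{'id': [8, 2, 5, 165], 'score': [5, 5]}
{'id': [8, 2, 5, 165], 'score': [5, 5], 'rank': [45, 25]}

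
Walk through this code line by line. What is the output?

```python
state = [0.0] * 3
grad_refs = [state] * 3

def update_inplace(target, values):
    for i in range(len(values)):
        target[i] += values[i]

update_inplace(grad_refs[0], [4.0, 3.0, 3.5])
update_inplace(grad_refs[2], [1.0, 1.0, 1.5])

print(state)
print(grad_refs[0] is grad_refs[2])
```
[5.0, 4.0, 5.0]
True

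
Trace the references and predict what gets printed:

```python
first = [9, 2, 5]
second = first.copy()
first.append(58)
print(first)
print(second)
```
[9, 2, 5, 58]
[9, 2, 5]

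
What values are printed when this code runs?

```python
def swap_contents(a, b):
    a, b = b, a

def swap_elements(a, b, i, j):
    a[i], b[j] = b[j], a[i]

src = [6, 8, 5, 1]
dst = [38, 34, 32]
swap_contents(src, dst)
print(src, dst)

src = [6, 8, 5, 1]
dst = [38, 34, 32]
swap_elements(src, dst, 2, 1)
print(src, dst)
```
[6, 8, 5, 1] [38, 34, 32]
[6, 8, 34, 1] [38, 5, 32]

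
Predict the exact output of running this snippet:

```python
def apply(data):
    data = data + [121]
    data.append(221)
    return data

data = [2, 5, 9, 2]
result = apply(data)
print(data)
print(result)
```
[2, 5, 9, 2]
[2, 5, 9, 2, 121, 221]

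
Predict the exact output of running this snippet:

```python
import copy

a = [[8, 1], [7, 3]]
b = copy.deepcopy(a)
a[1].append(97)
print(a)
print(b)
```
[[8, 1], [7, 3, 97]]
[[8, 1], [7, 3]]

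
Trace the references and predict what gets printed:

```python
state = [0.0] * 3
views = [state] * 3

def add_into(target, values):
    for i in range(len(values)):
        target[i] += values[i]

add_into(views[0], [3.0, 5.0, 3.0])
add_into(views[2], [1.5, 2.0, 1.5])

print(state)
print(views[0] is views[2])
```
[4.5, 7.0, 4.5]
True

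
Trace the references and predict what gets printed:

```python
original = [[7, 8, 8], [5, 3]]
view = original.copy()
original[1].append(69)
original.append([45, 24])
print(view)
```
[[7, 8, 8], [5, 3, 69]]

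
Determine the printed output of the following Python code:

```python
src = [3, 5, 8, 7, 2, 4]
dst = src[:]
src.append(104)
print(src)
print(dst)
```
[3, 5, 8, 7, 2, 4, 104]
[3, 5, 8, 7, 2, 4]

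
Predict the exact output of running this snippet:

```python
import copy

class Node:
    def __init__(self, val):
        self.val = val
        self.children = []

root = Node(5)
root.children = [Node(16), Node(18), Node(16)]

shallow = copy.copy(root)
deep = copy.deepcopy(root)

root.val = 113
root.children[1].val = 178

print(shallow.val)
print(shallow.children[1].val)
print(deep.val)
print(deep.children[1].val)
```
5
178
5
18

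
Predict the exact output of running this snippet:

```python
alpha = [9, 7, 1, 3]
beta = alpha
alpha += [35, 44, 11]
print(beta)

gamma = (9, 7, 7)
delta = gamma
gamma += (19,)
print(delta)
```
[9, 7, 1, 3, 35, 44, 11]
(9, 7, 7)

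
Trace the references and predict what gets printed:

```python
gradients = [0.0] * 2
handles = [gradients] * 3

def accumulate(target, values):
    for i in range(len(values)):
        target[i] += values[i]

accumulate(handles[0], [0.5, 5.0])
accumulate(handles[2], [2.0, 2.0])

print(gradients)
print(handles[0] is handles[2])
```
[2.5, 7.0]
True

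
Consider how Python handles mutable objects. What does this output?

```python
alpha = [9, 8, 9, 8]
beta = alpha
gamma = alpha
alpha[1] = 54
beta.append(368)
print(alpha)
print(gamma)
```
[9, 54, 9, 8, 368]
[9, 54, 9, 8, 368]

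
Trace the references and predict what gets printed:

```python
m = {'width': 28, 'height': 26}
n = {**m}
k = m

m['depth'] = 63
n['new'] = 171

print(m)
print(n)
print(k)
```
{'width': 28, 'height': 26, 'depth': 63}
{'width': 28, 'height': 26, 'new': 171}
{'width': 28, 'height': 26, 'depth': 63}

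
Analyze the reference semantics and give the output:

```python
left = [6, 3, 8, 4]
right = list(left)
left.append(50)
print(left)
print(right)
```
[6, 3, 8, 4, 50]
[6, 3, 8, 4]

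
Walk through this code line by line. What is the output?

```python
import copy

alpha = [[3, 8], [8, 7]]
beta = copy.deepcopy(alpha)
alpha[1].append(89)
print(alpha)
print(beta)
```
[[3, 8], [8, 7, 89]]
[[3, 8], [8, 7]]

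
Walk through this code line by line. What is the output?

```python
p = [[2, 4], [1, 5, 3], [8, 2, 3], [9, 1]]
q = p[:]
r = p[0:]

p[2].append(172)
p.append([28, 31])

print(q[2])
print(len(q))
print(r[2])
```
[8, 2, 3, 172]
4
[8, 2, 3, 172]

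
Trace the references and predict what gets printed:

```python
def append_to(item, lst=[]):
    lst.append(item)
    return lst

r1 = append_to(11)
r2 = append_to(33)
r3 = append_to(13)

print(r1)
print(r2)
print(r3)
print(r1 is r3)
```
[11, 33, 13]
[11, 33, 13]
[11, 33, 13]
True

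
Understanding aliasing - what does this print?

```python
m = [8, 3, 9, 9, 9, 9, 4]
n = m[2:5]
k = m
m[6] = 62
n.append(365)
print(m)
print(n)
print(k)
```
[8, 3, 9, 9, 9, 9, 62]
[9, 9, 9, 365]
[8, 3, 9, 9, 9, 9, 62]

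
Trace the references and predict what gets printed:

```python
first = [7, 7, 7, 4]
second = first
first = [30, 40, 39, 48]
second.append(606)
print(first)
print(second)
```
[30, 40, 39, 48]
[7, 7, 7, 4, 606]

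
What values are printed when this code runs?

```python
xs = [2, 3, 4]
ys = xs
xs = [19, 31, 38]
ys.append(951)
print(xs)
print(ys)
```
[19, 31, 38]
[2, 3, 4, 951]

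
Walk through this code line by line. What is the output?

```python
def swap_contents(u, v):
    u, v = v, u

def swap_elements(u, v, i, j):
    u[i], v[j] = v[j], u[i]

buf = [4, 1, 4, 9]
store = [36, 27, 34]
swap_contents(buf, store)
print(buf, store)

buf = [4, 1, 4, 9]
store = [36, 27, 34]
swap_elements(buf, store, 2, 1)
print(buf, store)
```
[4, 1, 4, 9] [36, 27, 34]
[4, 1, 27, 9] [36, 4, 34]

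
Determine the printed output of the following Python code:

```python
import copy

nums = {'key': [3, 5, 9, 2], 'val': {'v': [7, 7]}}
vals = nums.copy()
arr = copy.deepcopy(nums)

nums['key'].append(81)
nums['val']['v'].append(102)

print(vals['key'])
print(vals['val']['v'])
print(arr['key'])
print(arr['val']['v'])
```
[3, 5, 9, 2, 81]
[7, 7, 102]
[3, 5, 9, 2]
[7, 7]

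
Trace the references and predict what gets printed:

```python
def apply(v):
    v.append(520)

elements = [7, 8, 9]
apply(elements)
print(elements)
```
[7, 8, 9, 520]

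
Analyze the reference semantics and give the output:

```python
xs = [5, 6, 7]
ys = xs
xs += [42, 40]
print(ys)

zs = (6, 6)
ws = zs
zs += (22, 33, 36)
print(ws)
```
[5, 6, 7, 42, 40]
(6, 6)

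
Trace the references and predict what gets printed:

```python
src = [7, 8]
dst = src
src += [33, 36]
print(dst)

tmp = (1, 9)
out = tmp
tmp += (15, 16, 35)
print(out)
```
[7, 8, 33, 36]
(1, 9)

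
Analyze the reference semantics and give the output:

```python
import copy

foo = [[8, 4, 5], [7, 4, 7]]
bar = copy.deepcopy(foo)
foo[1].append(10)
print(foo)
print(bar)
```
[[8, 4, 5], [7, 4, 7, 10]]
[[8, 4, 5], [7, 4, 7]]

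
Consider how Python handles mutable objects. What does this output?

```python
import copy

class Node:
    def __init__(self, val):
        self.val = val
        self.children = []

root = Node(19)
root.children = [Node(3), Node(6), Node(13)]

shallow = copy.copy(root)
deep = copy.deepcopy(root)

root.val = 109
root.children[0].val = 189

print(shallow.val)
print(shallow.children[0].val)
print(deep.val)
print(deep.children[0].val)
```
19
189
19
3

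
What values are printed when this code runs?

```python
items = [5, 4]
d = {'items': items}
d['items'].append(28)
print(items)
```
[5, 4, 28]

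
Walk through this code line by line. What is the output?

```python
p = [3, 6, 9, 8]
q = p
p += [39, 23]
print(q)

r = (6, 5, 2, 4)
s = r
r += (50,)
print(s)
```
[3, 6, 9, 8, 39, 23]
(6, 5, 2, 4)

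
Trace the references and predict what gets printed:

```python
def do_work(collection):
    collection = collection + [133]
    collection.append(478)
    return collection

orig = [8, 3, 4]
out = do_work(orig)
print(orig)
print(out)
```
[8, 3, 4]
[8, 3, 4, 133, 478]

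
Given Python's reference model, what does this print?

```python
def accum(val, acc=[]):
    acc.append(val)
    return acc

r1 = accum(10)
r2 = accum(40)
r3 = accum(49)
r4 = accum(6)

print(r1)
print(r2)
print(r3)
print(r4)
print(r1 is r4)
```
[10, 40, 49, 6]
[10, 40, 49, 6]
[10, 40, 49, 6]
[10, 40, 49, 6]
True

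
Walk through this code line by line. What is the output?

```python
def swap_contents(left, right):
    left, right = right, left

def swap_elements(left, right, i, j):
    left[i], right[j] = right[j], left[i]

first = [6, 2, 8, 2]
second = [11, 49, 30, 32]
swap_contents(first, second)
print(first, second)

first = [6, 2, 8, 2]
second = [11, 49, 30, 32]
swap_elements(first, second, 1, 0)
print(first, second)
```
[6, 2, 8, 2] [11, 49, 30, 32]
[6, 11, 8, 2] [2, 49, 30, 32]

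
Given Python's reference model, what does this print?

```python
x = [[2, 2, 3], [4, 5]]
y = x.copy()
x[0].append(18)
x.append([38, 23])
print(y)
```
[[2, 2, 3, 18], [4, 5]]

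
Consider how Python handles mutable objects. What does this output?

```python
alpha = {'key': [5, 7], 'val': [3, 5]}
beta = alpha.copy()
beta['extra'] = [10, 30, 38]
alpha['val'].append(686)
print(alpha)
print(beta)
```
{'key': [5, 7], 'val': [3, 5, 686]}
{'key': [5, 7], 'val': [3, 5, 686], 'extra': [10, 30, 38]}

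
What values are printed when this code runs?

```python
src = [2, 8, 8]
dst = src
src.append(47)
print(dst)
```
[2, 8, 8, 47]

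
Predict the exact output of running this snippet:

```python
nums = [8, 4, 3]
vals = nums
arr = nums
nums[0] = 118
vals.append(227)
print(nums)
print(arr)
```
[118, 4, 3, 227]
[118, 4, 3, 227]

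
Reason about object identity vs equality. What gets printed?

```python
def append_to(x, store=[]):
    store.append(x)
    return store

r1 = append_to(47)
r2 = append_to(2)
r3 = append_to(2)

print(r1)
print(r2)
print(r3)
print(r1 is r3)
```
[47, 2, 2]
[47, 2, 2]
[47, 2, 2]
True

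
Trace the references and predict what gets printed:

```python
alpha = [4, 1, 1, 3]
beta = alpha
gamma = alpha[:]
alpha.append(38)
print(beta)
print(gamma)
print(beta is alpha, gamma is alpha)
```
[4, 1, 1, 3, 38]
[4, 1, 1, 3]
True False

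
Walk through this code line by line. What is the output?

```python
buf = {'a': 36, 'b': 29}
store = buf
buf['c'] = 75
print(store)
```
{'a': 36, 'b': 29, 'c': 75}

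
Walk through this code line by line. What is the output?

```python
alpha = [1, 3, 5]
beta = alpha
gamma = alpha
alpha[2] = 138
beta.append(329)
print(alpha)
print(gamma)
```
[1, 3, 138, 329]
[1, 3, 138, 329]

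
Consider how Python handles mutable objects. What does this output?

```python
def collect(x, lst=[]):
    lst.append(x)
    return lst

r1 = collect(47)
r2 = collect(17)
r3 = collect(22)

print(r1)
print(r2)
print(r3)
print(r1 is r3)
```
[47, 17, 22]
[47, 17, 22]
[47, 17, 22]
True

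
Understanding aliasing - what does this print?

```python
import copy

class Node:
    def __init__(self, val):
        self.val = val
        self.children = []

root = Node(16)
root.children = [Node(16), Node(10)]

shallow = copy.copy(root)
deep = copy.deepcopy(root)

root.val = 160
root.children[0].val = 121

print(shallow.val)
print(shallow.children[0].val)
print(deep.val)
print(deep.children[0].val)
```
16
121
16
16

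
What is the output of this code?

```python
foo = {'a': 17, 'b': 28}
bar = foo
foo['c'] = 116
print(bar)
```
{'a': 17, 'b': 28, 'c': 116}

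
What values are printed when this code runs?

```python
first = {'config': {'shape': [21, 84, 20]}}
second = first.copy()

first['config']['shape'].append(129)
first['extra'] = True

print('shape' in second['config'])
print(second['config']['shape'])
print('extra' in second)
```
True
[21, 84, 20, 129]
False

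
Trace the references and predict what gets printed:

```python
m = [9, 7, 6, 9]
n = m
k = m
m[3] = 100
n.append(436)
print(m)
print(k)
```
[9, 7, 6, 100, 436]
[9, 7, 6, 100, 436]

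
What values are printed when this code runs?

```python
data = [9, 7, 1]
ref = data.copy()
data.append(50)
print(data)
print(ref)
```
[9, 7, 1, 50]
[9, 7, 1]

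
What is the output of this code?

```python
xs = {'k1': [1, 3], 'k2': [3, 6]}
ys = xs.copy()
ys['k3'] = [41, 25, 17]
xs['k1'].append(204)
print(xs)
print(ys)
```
{'k1': [1, 3, 204], 'k2': [3, 6]}
{'k1': [1, 3, 204], 'k2': [3, 6], 'k3': [41, 25, 17]}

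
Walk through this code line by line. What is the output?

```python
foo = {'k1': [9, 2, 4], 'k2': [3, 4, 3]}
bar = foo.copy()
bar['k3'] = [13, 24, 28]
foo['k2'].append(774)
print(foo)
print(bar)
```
{'k1': [9, 2, 4], 'k2': [3, 4, 3, 774]}
{'k1': [9, 2, 4], 'k2': [3, 4, 3, 774], 'k3': [13, 24, 28]}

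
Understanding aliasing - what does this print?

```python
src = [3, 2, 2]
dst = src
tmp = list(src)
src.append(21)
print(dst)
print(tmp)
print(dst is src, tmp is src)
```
[3, 2, 2, 21]
[3, 2, 2]
True False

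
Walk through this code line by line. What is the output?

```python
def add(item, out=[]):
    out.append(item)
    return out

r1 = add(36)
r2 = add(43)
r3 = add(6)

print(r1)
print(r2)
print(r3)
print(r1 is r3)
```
[36, 43, 6]
[36, 43, 6]
[36, 43, 6]
True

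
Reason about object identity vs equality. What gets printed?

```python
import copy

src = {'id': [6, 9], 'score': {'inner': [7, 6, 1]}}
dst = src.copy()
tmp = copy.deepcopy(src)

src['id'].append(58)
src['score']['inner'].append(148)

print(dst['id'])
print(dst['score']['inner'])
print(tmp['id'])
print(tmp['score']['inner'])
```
[6, 9, 58]
[7, 6, 1, 148]
[6, 9]
[7, 6, 1]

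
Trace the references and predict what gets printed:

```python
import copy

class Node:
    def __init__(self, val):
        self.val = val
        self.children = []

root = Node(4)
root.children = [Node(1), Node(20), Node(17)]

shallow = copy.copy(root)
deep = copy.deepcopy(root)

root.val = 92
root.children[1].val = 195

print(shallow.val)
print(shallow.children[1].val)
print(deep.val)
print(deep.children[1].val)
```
4
195
4
20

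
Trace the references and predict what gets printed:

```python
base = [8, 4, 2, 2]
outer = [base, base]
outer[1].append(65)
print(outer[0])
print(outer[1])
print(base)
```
[8, 4, 2, 2, 65]
[8, 4, 2, 2, 65]
[8, 4, 2, 2, 65]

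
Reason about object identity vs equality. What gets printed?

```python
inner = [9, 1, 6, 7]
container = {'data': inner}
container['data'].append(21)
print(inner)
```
[9, 1, 6, 7, 21]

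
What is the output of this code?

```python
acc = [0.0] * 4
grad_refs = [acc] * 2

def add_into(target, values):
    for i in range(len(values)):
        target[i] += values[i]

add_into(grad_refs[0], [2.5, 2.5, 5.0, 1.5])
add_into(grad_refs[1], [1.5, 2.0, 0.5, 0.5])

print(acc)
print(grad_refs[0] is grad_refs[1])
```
[4.0, 4.5, 5.5, 2.0]
True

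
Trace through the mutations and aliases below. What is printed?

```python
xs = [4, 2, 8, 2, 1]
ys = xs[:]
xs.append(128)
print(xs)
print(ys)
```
[4, 2, 8, 2, 1, 128]
[4, 2, 8, 2, 1]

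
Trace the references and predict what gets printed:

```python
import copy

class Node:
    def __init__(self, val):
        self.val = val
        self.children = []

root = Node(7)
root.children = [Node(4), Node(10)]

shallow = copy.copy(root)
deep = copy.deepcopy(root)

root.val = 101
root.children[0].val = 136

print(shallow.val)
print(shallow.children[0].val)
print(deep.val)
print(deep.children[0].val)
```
7
136
7
4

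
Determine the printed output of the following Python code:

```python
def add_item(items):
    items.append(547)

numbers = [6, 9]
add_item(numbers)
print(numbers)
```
[6, 9, 547]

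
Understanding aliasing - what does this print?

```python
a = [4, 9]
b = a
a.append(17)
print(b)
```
[4, 9, 17]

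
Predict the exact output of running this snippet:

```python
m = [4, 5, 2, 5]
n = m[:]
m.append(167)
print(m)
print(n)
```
[4, 5, 2, 5, 167]
[4, 5, 2, 5]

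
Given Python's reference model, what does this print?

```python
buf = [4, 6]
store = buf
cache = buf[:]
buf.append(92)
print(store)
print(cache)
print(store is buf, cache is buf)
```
[4, 6, 92]
[4, 6]
True False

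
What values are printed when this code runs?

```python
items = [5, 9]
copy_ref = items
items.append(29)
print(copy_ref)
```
[5, 9, 29]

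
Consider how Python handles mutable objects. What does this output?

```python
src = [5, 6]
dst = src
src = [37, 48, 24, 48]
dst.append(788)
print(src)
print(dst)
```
[37, 48, 24, 48]
[5, 6, 788]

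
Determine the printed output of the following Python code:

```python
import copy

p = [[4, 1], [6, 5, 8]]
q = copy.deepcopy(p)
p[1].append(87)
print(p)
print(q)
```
[[4, 1], [6, 5, 8, 87]]
[[4, 1], [6, 5, 8]]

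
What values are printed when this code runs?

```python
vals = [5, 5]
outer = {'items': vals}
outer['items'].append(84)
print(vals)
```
[5, 5, 84]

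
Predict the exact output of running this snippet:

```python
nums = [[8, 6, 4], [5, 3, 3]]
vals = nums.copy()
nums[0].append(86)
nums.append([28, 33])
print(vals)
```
[[8, 6, 4, 86], [5, 3, 3]]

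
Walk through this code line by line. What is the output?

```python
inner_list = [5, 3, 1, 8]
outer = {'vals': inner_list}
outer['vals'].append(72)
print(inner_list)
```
[5, 3, 1, 8, 72]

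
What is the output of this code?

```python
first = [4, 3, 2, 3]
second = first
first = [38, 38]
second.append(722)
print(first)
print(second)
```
[38, 38]
[4, 3, 2, 3, 722]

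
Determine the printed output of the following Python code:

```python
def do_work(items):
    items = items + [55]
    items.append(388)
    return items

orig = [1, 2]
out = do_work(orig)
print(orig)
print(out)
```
[1, 2]
[1, 2, 55, 388]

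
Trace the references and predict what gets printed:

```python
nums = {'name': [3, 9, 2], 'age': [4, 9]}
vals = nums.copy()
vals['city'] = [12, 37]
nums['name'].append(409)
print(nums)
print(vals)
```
{'name': [3, 9, 2, 409], 'age': [4, 9]}
{'name': [3, 9, 2, 409], 'age': [4, 9], 'city': [12, 37]}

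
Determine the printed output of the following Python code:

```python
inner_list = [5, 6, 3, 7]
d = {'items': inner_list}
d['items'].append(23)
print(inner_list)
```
[5, 6, 3, 7, 23]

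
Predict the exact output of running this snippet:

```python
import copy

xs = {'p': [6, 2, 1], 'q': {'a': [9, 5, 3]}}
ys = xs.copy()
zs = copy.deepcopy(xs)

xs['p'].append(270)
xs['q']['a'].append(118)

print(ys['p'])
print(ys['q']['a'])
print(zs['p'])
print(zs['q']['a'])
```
[6, 2, 1, 270]
[9, 5, 3, 118]
[6, 2, 1]
[9, 5, 3]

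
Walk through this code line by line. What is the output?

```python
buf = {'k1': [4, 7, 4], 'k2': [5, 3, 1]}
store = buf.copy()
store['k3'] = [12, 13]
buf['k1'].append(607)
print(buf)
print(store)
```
{'k1': [4, 7, 4, 607], 'k2': [5, 3, 1]}
{'k1': [4, 7, 4, 607], 'k2': [5, 3, 1], 'k3': [12, 13]}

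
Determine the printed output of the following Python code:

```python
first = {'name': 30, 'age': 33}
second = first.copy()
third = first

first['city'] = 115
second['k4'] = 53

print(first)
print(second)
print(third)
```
{'name': 30, 'age': 33, 'city': 115}
{'name': 30, 'age': 33, 'k4': 53}
{'name': 30, 'age': 33, 'city': 115}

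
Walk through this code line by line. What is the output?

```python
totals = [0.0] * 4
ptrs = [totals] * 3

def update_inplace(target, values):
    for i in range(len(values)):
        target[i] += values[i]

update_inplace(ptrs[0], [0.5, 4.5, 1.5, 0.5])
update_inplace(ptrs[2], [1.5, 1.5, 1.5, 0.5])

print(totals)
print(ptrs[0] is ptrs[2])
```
[2.0, 6.0, 3.0, 1.0]
True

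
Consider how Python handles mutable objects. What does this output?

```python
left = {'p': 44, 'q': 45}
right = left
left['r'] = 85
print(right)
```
{'p': 44, 'q': 45, 'r': 85}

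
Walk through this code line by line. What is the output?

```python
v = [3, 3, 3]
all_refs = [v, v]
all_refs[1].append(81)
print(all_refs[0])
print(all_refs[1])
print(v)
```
[3, 3, 3, 81]
[3, 3, 3, 81]
[3, 3, 3, 81]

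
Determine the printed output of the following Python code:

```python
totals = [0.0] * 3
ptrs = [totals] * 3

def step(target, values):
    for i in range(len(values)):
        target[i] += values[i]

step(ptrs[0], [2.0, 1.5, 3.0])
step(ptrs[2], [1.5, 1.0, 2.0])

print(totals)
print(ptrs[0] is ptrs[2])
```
[3.5, 2.5, 5.0]
True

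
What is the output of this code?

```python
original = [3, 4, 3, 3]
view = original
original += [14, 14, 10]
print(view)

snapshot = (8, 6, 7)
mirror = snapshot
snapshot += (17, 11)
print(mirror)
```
[3, 4, 3, 3, 14, 14, 10]
(8, 6, 7)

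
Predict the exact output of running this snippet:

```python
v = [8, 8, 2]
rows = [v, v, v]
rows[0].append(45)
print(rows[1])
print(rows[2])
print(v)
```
[8, 8, 2, 45]
[8, 8, 2, 45]
[8, 8, 2, 45]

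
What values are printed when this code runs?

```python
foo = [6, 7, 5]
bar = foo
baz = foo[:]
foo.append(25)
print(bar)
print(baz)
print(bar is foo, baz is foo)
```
[6, 7, 5, 25]
[6, 7, 5]
True False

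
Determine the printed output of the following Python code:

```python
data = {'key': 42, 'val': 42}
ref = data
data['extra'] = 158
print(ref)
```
{'key': 42, 'val': 42, 'extra': 158}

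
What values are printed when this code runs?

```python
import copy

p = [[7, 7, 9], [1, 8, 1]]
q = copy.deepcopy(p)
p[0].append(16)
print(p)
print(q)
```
[[7, 7, 9, 16], [1, 8, 1]]
[[7, 7, 9], [1, 8, 1]]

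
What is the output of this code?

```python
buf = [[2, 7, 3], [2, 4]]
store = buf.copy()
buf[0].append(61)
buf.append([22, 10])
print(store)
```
[[2, 7, 3, 61], [2, 4]]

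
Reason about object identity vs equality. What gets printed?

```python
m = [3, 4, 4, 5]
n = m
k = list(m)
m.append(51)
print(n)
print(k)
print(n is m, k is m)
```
[3, 4, 4, 5, 51]
[3, 4, 4, 5]
True False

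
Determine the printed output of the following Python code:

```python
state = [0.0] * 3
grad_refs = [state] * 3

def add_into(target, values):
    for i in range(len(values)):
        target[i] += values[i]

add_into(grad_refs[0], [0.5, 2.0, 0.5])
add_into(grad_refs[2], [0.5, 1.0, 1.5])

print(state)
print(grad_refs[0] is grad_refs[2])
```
[1.0, 3.0, 2.0]
True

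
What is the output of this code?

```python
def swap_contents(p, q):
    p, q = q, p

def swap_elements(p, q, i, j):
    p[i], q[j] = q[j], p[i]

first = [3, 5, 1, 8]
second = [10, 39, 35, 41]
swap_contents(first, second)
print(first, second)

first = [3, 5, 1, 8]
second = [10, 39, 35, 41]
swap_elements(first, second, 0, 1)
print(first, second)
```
[3, 5, 1, 8] [10, 39, 35, 41]
[39, 5, 1, 8] [10, 3, 35, 41]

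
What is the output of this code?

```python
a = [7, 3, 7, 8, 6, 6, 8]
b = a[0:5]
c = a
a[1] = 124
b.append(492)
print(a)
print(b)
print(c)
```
[7, 124, 7, 8, 6, 6, 8]
[7, 3, 7, 8, 6, 492]
[7, 124, 7, 8, 6, 6, 8]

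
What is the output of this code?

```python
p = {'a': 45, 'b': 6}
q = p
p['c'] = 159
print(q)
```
{'a': 45, 'b': 6, 'c': 159}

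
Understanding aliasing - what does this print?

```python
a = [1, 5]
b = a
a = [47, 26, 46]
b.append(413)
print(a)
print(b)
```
[47, 26, 46]
[1, 5, 413]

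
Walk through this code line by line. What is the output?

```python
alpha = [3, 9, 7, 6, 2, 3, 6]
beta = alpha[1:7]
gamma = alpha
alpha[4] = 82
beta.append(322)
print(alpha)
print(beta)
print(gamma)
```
[3, 9, 7, 6, 82, 3, 6]
[9, 7, 6, 2, 3, 6, 322]
[3, 9, 7, 6, 82, 3, 6]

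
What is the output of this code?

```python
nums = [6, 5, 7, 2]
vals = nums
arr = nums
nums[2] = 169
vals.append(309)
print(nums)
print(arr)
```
[6, 5, 169, 2, 309]
[6, 5, 169, 2, 309]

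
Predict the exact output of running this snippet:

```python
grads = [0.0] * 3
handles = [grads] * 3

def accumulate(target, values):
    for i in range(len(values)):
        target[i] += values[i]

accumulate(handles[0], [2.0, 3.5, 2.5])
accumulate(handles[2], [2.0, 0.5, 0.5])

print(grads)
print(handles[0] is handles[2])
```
[4.0, 4.0, 3.0]
True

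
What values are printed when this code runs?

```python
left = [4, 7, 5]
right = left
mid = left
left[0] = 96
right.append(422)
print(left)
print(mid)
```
[96, 7, 5, 422]
[96, 7, 5, 422]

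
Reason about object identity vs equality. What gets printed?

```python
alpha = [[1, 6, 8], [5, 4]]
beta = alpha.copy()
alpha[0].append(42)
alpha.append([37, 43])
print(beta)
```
[[1, 6, 8, 42], [5, 4]]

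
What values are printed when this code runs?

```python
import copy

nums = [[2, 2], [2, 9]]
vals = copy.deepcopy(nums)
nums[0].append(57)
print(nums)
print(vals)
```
[[2, 2, 57], [2, 9]]
[[2, 2], [2, 9]]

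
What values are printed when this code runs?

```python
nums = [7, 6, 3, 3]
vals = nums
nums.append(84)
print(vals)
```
[7, 6, 3, 3, 84]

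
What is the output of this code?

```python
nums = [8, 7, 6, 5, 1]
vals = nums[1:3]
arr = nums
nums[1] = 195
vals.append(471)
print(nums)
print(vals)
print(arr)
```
[8, 195, 6, 5, 1]
[7, 6, 471]
[8, 195, 6, 5, 1]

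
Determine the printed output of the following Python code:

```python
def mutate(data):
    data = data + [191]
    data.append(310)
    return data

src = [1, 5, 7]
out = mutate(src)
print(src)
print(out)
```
[1, 5, 7]
[1, 5, 7, 191, 310]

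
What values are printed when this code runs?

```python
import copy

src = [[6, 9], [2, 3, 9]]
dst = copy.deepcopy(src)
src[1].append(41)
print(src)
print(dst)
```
[[6, 9], [2, 3, 9, 41]]
[[6, 9], [2, 3, 9]]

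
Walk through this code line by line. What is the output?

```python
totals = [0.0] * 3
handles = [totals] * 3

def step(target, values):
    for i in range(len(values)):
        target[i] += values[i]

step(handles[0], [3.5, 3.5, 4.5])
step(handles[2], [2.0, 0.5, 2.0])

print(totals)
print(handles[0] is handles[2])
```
[5.5, 4.0, 6.5]
True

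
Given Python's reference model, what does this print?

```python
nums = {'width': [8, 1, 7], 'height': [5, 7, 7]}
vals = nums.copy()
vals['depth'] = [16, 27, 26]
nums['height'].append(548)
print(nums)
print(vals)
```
{'width': [8, 1, 7], 'height': [5, 7, 7, 548]}
{'width': [8, 1, 7], 'height': [5, 7, 7, 548], 'depth': [16, 27, 26]}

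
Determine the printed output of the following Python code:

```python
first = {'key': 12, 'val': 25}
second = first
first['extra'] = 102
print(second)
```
{'key': 12, 'val': 25, 'extra': 102}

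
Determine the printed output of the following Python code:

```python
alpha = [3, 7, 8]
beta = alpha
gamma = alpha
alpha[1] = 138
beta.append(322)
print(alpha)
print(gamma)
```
[3, 138, 8, 322]
[3, 138, 8, 322]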